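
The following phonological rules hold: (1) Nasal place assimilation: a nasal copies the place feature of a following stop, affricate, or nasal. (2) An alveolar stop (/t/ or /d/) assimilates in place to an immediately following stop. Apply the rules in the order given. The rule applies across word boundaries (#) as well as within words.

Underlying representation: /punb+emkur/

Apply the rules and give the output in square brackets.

Rule 1: /n/ before /b/ (labial) → [m]
Rule 1: /m/ before /k/ (velar) → [ŋ]
After rule 1: pumb+eŋkur
Rule 2: no segment meets the rule's conditions; no change.

[pumb+eŋkur]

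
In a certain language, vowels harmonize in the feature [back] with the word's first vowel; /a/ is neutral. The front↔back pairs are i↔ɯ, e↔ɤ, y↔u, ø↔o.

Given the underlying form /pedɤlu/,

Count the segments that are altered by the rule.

2

/ɤ/ harmonizes with /e/ ([-back]) → [e]
/u/ harmonizes with /e/ ([-back]) → [y]
2 segments change.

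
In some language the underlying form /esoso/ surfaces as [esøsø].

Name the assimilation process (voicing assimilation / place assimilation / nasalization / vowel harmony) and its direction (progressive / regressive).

vowel harmony, progressive

/o/→[ø] /o/→[ø].
Vowels agree with the first vowel, so the harmony is progressive.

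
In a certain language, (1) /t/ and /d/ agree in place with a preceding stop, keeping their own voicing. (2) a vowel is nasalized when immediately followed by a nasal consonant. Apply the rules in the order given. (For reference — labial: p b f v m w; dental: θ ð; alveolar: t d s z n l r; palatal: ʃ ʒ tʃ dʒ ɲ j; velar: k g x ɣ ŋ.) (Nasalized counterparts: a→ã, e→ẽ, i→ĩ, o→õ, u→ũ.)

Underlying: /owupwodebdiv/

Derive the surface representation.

Rule 1: /d/ after /b/ (labial) → [b]
After rule 1: owupwodebbiv
Rule 2: no segment meets the rule's conditions; no change.

[owupwodebbiv]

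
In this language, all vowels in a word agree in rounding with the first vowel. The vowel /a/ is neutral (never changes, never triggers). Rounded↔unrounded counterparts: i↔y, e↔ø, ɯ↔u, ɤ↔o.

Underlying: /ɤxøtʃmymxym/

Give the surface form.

/ø/ harmonizes with /ɤ/ ([-round]) → [e]
/y/ harmonizes with /ɤ/ ([-round]) → [i]
/y/ harmonizes with /ɤ/ ([-round]) → [i]

[ɤxetʃmimxim]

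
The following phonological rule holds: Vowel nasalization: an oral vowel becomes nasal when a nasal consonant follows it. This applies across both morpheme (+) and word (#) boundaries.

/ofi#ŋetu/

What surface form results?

[ofĩ#ŋetu]

/i/ before nasal /ŋ/ → [ĩ]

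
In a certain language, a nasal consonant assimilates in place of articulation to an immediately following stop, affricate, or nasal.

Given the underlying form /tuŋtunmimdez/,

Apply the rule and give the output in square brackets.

[tuntummindez]

/ŋ/ before /t/ (alveolar) → [n]
/n/ before /m/ (labial) → [m]
/m/ before /d/ (alveolar) → [n]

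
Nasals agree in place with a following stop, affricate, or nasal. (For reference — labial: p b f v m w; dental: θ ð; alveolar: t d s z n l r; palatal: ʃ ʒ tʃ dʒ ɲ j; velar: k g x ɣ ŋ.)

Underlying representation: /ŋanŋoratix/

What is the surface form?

[ŋaŋŋoratix]

/n/ before /ŋ/ (velar) → [ŋ]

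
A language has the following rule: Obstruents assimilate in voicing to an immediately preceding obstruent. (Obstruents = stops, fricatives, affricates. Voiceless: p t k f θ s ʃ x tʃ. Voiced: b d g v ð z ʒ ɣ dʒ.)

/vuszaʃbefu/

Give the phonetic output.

[vussaʃpefu]

/z/ after /s/ (voiceless) → [s]
/b/ after /ʃ/ (voiceless) → [p]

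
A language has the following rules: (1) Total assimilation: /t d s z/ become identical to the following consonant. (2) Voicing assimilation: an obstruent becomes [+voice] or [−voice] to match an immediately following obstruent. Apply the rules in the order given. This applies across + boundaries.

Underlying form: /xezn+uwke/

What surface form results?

Rule 1: /z/ before /n/ → [n] (total assimilation)
After rule 1: xenn+uwke
Rule 2: no segment meets the rule's conditions; no change.

[xenn+uwke]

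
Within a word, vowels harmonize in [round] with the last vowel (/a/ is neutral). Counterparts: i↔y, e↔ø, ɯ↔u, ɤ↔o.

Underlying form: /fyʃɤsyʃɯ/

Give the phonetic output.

/y/ harmonizes with /ɯ/ ([-round]) → [i]
/y/ harmonizes with /ɯ/ ([-round]) → [i]

[fiʃɤsiʃɯ]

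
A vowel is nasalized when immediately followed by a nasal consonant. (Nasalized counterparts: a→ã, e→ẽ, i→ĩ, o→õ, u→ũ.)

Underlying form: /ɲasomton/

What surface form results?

/o/ before nasal /m/ → [õ]
/o/ before nasal /n/ → [õ]

[ɲasõmtõn]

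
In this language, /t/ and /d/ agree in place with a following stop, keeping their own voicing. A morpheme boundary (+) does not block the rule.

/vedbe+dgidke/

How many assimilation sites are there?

3

/d/ before /b/ (labial) → [b]
/d/ before /g/ (velar) → [g]
/d/ before /k/ (velar) → [g]
3 segments change.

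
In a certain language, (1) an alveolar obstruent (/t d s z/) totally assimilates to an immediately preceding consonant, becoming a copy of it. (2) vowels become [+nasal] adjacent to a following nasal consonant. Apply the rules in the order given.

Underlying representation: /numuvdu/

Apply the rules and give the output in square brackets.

[nũmuvvu]

Rule 1: /d/ after /v/ → [v] (total assimilation)
After rule 1: numuvvu
Rule 2: /u/ before nasal /m/ → [ũ]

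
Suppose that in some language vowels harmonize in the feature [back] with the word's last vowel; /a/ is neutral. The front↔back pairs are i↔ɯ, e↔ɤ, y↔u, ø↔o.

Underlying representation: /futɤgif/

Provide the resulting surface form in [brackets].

/u/ harmonizes with /i/ ([-back]) → [y]
/ɤ/ harmonizes with /i/ ([-back]) → [e]

[fytegif]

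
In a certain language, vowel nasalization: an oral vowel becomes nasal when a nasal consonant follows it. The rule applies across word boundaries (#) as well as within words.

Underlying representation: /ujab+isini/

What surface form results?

[ujab+isĩni]

/i/ before nasal /n/ → [ĩ]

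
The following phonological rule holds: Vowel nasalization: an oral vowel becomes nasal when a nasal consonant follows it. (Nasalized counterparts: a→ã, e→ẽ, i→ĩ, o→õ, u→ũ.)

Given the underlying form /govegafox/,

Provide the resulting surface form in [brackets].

no segment meets the rule's conditions; no change.

[govegafox]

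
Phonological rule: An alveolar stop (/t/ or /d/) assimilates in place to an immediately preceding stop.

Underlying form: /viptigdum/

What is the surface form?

[vippiggum]

/t/ after /p/ (labial) → [p]
/d/ after /g/ (velar) → [g]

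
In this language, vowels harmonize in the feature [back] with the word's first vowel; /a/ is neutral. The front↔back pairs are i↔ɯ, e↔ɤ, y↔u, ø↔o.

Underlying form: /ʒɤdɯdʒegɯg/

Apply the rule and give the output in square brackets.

/e/ harmonizes with /ɤ/ ([+back]) → [ɤ]

[ʒɤdɯdʒɤgɯg]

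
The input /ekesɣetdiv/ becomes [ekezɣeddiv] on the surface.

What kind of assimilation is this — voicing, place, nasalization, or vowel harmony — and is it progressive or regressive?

voicing assimilation, regressive

/s/→[z] /t/→[d].
Each target copies a feature from the following segment, so the direction is regressive.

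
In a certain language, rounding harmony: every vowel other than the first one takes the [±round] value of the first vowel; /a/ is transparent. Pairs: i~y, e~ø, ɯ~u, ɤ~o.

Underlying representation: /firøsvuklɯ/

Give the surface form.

[firesvɯklɯ]

/ø/ harmonizes with /i/ ([-round]) → [e]
/u/ harmonizes with /i/ ([-round]) → [ɯ]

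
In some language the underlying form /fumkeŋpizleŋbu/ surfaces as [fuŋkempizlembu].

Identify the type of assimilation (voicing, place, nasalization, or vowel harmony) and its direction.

place assimilation, regressive

/m/→[ŋ] /ŋ/→[m] /ŋ/→[m].
Each target copies a feature from the following segment, so the direction is regressive.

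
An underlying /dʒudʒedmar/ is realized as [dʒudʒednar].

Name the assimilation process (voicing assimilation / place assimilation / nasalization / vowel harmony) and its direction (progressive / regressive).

place assimilation, progressive

/m/→[n].
Each target copies a feature from the preceding segment, so the direction is progressive.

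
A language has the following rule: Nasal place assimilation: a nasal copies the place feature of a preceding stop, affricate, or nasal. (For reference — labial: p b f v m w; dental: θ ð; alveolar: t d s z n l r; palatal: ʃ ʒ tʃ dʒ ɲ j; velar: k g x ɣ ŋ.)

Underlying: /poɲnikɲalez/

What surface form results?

[poɲɲikŋalez]

/n/ after /ɲ/ (palatal) → [ɲ]
/ɲ/ after /k/ (velar) → [ŋ]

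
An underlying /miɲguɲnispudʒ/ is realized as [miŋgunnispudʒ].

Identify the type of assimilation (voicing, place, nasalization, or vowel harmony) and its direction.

/ɲ/→[ŋ] /ɲ/→[n].
Each target copies a feature from the following segment, so the direction is regressive.

place assimilation, regressive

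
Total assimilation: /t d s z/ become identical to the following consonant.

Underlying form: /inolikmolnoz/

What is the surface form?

[inolikmolnoz]

no segment meets the rule's conditions; no change.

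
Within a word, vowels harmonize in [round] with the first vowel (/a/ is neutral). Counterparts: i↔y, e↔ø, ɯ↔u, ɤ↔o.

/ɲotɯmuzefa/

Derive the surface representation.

/ɯ/ harmonizes with /o/ ([+round]) → [u]
/e/ harmonizes with /o/ ([+round]) → [ø]

[ɲotumuzøfa]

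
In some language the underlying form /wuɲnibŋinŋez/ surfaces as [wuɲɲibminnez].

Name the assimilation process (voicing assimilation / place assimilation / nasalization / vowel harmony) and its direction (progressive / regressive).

place assimilation, progressive

/n/→[ɲ] /ŋ/→[m] /ŋ/→[n].
Each target copies a feature from the preceding segment, so the direction is progressive.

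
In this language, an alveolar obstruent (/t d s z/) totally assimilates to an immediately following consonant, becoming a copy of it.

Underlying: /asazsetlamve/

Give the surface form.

[asassellamve]

/z/ before /s/ → [s] (total assimilation)
/t/ before /l/ → [l] (total assimilation)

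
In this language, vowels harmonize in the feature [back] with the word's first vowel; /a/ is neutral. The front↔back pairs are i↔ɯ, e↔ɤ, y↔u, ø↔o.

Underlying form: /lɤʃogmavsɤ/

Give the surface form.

[lɤʃogmavsɤ]

no segment meets the rule's conditions; no change.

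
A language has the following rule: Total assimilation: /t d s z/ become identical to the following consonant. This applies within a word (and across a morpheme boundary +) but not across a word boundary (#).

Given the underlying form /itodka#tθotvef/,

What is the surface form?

/d/ before /k/ → [k] (total assimilation)
/t/ before /θ/ → [θ] (total assimilation)
/t/ before /v/ → [v] (total assimilation)

[itokka#θθovvef]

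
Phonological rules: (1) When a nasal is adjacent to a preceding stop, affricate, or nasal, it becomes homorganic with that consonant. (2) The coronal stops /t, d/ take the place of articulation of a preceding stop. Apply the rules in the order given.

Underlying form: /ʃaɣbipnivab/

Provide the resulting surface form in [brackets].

[ʃaɣbipmivab]

Rule 1: /n/ after /p/ (labial) → [m]
After rule 1: ʃaɣbipmivab
Rule 2: no segment meets the rule's conditions; no change.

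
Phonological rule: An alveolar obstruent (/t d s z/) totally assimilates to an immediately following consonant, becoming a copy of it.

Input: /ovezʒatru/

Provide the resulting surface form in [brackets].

/z/ before /ʒ/ → [ʒ] (total assimilation)
/t/ before /r/ → [r] (total assimilation)

[oveʒʒarru]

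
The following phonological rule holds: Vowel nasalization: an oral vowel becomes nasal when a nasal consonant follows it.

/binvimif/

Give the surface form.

/i/ before nasal /n/ → [ĩ]
/i/ before nasal /m/ → [ĩ]

[bĩnvĩmif]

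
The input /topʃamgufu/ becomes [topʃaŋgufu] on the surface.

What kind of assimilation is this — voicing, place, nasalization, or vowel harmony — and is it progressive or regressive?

place assimilation, regressive

/m/→[ŋ].
Each target copies a feature from the following segment, so the direction is regressive.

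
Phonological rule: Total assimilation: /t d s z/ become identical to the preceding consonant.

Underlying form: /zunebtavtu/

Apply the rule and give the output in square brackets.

[zunebbavvu]

/t/ after /b/ → [b] (total assimilation)
/t/ after /v/ → [v] (total assimilation)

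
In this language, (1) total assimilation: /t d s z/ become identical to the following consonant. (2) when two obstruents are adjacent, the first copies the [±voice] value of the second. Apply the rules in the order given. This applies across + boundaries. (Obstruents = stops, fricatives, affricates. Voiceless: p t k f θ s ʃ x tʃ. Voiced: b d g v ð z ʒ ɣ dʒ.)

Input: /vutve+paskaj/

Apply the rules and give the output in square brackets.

Rule 1: /t/ before /v/ → [v] (total assimilation)
Rule 1: /s/ before /k/ → [k] (total assimilation)
After rule 1: vuvve+pakkaj
Rule 2: no segment meets the rule's conditions; no change.

[vuvve+pakkaj]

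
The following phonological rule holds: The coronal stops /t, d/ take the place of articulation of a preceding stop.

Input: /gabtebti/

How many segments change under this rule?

2

/t/ after /b/ (labial) → [p]
/t/ after /b/ (labial) → [p]
2 segments change.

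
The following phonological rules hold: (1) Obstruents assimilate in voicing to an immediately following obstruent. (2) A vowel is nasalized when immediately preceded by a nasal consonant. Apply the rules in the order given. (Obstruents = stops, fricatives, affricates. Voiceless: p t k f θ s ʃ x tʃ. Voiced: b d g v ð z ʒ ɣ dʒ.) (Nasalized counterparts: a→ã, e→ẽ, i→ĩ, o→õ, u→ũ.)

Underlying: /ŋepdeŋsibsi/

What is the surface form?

[ŋẽbdeŋsipsi]

Rule 1: /p/ before /d/ (voiced) → [b]
Rule 1: /b/ before /s/ (voiceless) → [p]
After rule 1: ŋebdeŋsipsi
Rule 2: /e/ after nasal /ŋ/ → [ẽ]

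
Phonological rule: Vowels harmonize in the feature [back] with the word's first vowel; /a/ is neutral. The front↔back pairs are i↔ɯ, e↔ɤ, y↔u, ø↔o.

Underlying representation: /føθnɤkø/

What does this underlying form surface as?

/ɤ/ harmonizes with /ø/ ([-back]) → [e]

[føθnekø]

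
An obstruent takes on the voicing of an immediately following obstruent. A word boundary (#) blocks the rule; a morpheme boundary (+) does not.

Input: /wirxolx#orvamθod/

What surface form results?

no segment meets the rule's conditions; no change.

[wirxolx#orvamθod]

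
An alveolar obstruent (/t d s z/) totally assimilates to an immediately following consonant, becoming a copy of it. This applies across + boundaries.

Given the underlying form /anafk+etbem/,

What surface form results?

/t/ before /b/ → [b] (total assimilation)

[anafk+ebbem]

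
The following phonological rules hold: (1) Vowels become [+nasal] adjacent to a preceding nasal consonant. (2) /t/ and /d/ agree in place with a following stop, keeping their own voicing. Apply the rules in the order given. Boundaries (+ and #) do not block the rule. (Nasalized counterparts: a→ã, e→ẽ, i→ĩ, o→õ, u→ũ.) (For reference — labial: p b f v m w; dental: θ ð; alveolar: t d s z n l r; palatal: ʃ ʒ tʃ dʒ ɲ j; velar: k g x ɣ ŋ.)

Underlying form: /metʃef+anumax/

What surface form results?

[mẽtʃef+anũmãx]

Rule 1: /e/ after nasal /m/ → [ẽ]
Rule 1: /u/ after nasal /n/ → [ũ]
Rule 1: /a/ after nasal /m/ → [ã]
After rule 1: mẽtʃef+anũmãx
Rule 2: no segment meets the rule's conditions; no change.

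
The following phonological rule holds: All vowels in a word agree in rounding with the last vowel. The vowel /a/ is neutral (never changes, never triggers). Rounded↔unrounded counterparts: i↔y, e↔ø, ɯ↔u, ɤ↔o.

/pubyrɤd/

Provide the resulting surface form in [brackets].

/u/ harmonizes with /ɤ/ ([-round]) → [ɯ]
/y/ harmonizes with /ɤ/ ([-round]) → [i]

[pɯbirɤd]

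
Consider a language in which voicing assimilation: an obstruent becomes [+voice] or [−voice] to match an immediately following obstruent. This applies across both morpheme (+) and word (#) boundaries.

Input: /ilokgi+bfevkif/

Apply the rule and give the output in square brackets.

/k/ before /g/ (voiced) → [g]
/b/ before /f/ (voiceless) → [p]
/v/ before /k/ (voiceless) → [f]

[iloggi+pfefkif]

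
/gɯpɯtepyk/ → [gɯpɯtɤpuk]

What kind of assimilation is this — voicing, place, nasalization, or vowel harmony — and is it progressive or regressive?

vowel harmony, progressive

/e/→[ɤ] /y/→[u].
Vowels agree with the first vowel, so the harmony is progressive.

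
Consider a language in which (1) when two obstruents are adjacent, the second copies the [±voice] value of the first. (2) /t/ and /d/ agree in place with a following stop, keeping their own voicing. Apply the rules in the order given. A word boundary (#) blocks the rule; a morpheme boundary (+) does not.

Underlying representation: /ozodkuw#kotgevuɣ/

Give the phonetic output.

Rule 1: /k/ after /d/ (voiced) → [g]
Rule 1: /g/ after /t/ (voiceless) → [k]
After rule 1: ozodguw#kotkevuɣ
Rule 2: /d/ before /g/ (velar) → [g]
Rule 2: /t/ before /k/ (velar) → [k]

[ozogguw#kokkevuɣ]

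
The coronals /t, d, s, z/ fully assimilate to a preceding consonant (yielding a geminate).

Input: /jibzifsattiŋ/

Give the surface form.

[jibbiffattiŋ]

/z/ after /b/ → [b] (total assimilation)
/s/ after /f/ → [f] (total assimilation)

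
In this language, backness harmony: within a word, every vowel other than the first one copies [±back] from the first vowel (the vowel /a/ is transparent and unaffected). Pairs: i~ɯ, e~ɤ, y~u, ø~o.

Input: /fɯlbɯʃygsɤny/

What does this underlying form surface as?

/y/ harmonizes with /ɯ/ ([+back]) → [u]
/y/ harmonizes with /ɯ/ ([+back]) → [u]

[fɯlbɯʃugsɤnu]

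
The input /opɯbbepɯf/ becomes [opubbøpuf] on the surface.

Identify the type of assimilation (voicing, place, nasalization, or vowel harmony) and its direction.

/ɯ/→[u] /e/→[ø] /ɯ/→[u].
Vowels agree with the first vowel, so the harmony is progressive.

vowel harmony, progressive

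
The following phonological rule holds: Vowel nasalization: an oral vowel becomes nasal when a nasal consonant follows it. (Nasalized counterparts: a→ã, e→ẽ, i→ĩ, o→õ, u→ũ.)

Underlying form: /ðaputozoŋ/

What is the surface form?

/o/ before nasal /ŋ/ → [õ]

[ðaputozõŋ]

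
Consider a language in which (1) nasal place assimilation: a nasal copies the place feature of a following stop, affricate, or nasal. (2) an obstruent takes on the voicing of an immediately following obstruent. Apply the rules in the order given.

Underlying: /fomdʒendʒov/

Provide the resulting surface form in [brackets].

[foɲdʒeɲdʒov]

Rule 1: /m/ before /dʒ/ (palatal) → [ɲ]
Rule 1: /n/ before /dʒ/ (palatal) → [ɲ]
After rule 1: foɲdʒeɲdʒov
Rule 2: no segment meets the rule's conditions; no change.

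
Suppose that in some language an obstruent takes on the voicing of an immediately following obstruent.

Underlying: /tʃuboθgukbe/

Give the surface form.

/θ/ before /g/ (voiced) → [ð]
/k/ before /b/ (voiced) → [g]

[tʃuboðgugbe]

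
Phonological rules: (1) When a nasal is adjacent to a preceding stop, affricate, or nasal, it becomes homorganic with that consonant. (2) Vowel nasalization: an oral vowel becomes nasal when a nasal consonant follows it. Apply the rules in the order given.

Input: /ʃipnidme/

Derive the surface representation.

[ʃipmidne]

Rule 1: /n/ after /p/ (labial) → [m]
Rule 1: /m/ after /d/ (alveolar) → [n]
After rule 1: ʃipmidne
Rule 2: no segment meets the rule's conditions; no change.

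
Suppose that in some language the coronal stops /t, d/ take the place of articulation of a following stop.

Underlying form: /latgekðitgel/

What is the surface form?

/t/ before /g/ (velar) → [k]
/t/ before /g/ (velar) → [k]

[lakgekðikgel]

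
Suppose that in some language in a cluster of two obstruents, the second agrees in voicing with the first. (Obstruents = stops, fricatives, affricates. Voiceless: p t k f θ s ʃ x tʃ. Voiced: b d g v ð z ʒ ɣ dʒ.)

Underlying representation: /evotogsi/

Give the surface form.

[evotogzi]

/s/ after /g/ (voiced) → [z]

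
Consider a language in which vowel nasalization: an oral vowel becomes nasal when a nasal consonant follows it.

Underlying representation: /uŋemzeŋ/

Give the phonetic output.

[ũŋẽmzẽŋ]

/u/ before nasal /ŋ/ → [ũ]
/e/ before nasal /m/ → [ẽ]
/e/ before nasal /ŋ/ → [ẽ]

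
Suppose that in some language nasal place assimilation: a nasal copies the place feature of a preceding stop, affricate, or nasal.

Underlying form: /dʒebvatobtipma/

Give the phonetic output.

no segment meets the rule's conditions; no change.

[dʒebvatobtipma]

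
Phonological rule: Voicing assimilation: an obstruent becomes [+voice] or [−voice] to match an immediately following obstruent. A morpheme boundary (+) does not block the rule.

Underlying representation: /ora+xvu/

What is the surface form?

/x/ before /v/ (voiced) → [ɣ]

[ora+ɣvu]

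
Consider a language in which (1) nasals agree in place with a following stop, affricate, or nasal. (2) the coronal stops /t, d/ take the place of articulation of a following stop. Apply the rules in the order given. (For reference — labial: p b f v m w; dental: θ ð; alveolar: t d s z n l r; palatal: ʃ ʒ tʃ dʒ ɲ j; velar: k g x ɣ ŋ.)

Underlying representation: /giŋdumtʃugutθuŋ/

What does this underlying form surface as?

[ginduɲtʃugutθuŋ]

Rule 1: /ŋ/ before /d/ (alveolar) → [n]
Rule 1: /m/ before /tʃ/ (palatal) → [ɲ]
After rule 1: ginduɲtʃugutθuŋ
Rule 2: no segment meets the rule's conditions; no change.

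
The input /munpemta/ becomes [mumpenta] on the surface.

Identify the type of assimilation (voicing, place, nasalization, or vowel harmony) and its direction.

place assimilation, regressive

/n/→[m] /m/→[n].
Each target copies a feature from the following segment, so the direction is regressive.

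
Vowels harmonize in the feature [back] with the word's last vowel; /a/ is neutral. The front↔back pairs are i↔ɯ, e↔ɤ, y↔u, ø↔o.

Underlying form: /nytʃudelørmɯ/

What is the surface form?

[nutʃudɤlormɯ]

/y/ harmonizes with /ɯ/ ([+back]) → [u]
/e/ harmonizes with /ɯ/ ([+back]) → [ɤ]
/ø/ harmonizes with /ɯ/ ([+back]) → [o]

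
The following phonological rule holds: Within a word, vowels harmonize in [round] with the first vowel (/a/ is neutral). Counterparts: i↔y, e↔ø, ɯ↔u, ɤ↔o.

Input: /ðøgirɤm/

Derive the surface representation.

[ðøgyrom]

/i/ harmonizes with /ø/ ([+round]) → [y]
/ɤ/ harmonizes with /ø/ ([+round]) → [o]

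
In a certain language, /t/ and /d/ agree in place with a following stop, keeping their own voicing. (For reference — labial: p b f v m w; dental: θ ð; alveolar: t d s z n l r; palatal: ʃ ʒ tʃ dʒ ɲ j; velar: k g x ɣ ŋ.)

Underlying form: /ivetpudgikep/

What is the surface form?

[iveppuggikep]

/t/ before /p/ (labial) → [p]
/d/ before /g/ (velar) → [g]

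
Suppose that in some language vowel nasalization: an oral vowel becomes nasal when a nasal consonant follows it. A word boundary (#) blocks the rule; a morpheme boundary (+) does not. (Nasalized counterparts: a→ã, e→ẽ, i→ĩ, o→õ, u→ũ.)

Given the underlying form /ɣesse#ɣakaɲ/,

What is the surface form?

/a/ before nasal /ɲ/ → [ã]

[ɣesse#ɣakãɲ]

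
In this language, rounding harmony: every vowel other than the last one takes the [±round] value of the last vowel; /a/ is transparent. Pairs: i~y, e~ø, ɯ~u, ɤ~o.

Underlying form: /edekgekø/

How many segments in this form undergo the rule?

/e/ harmonizes with /ø/ ([+round]) → [ø]
/e/ harmonizes with /ø/ ([+round]) → [ø]
/e/ harmonizes with /ø/ ([+round]) → [ø]
3 segments change.

3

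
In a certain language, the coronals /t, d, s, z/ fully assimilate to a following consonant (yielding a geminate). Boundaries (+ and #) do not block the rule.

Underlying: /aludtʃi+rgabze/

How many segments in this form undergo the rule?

1

/d/ before /tʃ/ → [tʃ] (total assimilation)
1 segment changes.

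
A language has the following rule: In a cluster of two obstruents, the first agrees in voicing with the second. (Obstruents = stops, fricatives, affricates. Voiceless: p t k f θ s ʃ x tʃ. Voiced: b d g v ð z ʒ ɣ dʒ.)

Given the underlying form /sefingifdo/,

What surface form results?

[sefingivdo]

/f/ before /d/ (voiced) → [v]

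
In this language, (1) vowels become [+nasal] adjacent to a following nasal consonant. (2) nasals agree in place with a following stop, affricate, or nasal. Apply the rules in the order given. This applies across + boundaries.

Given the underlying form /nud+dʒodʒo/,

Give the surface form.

[nud+dʒodʒo]

Rule 1: no segment meets the rule's conditions; no change.
After rule 1: nud+dʒodʒo
Rule 2: no segment meets the rule's conditions; no change.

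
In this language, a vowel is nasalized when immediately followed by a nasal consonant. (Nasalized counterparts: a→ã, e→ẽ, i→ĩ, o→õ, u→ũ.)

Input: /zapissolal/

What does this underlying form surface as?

no segment meets the rule's conditions; no change.

[zapissolal]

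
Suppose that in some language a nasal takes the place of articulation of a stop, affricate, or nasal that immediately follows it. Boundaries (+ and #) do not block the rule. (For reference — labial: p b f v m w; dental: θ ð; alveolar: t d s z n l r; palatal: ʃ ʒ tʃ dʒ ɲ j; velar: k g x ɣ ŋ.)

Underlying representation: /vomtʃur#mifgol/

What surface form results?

/m/ before /tʃ/ (palatal) → [ɲ]

[voɲtʃur#mifgol]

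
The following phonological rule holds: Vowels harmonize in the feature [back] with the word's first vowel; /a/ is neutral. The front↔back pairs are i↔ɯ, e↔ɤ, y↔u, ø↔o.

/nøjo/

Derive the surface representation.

/o/ harmonizes with /ø/ ([-back]) → [ø]

[nøjø]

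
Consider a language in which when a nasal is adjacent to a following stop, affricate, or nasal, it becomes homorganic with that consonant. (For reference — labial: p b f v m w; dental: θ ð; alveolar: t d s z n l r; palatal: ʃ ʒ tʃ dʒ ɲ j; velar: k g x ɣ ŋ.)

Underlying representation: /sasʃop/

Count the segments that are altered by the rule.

0

No segment meets the rule's conditions.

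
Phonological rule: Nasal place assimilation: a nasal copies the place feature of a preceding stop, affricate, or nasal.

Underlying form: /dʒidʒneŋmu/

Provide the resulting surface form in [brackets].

[dʒidʒɲeŋŋu]

/n/ after /dʒ/ (palatal) → [ɲ]
/m/ after /ŋ/ (velar) → [ŋ]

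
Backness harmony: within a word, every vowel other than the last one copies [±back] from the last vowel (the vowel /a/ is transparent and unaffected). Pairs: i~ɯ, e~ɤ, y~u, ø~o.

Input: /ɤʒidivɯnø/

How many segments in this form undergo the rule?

2

/ɤ/ harmonizes with /ø/ ([-back]) → [e]
/ɯ/ harmonizes with /ø/ ([-back]) → [i]
2 segments change.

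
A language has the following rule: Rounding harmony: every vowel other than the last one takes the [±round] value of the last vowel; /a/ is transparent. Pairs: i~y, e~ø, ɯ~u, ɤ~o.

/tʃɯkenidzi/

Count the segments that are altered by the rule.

No segment meets the rule's conditions.

0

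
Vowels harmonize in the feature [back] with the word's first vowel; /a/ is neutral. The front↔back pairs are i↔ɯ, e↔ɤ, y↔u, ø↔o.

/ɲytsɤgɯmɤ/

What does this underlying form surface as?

/ɤ/ harmonizes with /y/ ([-back]) → [e]
/ɯ/ harmonizes with /y/ ([-back]) → [i]
/ɤ/ harmonizes with /y/ ([-back]) → [e]

[ɲytsegime]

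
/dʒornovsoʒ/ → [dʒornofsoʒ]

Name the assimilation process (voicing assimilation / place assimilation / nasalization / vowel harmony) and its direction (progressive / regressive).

/v/→[f].
Each target copies a feature from the following segment, so the direction is regressive.

voicing assimilation, regressive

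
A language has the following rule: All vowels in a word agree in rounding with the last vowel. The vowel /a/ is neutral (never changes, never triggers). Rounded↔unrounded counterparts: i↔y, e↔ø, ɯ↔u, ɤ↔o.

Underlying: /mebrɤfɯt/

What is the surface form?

no segment meets the rule's conditions; no change.

[mebrɤfɯt]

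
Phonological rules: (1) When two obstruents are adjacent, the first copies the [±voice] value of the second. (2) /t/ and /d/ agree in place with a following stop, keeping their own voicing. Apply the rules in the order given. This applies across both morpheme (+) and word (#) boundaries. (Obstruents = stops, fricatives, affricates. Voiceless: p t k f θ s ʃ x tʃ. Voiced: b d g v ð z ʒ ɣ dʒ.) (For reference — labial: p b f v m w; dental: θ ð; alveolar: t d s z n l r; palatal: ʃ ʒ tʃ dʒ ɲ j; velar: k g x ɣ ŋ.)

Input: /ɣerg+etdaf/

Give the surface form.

Rule 1: /t/ before /d/ (voiced) → [d]
After rule 1: ɣerg+eddaf
Rule 2: no segment meets the rule's conditions; no change.

[ɣerg+eddaf]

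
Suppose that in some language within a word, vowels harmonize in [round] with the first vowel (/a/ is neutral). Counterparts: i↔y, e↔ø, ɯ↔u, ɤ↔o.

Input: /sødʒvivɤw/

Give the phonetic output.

/i/ harmonizes with /ø/ ([+round]) → [y]
/ɤ/ harmonizes with /ø/ ([+round]) → [o]

[sødʒvyvow]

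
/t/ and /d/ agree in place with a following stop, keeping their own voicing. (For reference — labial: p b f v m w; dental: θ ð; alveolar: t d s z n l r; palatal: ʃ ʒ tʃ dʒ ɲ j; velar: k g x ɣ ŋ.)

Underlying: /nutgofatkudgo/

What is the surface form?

/t/ before /g/ (velar) → [k]
/t/ before /k/ (velar) → [k]
/d/ before /g/ (velar) → [g]

[nukgofakkuggo]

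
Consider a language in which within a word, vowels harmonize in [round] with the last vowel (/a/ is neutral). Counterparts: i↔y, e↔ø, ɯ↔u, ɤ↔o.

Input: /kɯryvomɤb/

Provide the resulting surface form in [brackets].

[kɯrivɤmɤb]

/y/ harmonizes with /ɤ/ ([-round]) → [i]
/o/ harmonizes with /ɤ/ ([-round]) → [ɤ]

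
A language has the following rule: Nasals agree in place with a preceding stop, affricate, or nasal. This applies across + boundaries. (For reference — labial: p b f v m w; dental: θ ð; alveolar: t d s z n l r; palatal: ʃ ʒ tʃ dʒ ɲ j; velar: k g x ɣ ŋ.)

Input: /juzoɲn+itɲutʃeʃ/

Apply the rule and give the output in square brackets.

/n/ after /ɲ/ (palatal) → [ɲ]
/ɲ/ after /t/ (alveolar) → [n]

[juzoɲɲ+itnutʃeʃ]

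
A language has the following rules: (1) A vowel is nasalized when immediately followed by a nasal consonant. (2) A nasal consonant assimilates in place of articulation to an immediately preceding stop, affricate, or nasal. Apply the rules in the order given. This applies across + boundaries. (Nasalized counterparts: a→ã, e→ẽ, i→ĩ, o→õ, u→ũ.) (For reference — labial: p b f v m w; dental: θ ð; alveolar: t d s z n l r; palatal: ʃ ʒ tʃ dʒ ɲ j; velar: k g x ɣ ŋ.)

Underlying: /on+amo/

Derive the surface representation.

Rule 1: /o/ before nasal /n/ → [õ]
Rule 1: /a/ before nasal /m/ → [ã]
After rule 1: õn+ãmo
Rule 2: no segment meets the rule's conditions; no change.

[õn+ãmo]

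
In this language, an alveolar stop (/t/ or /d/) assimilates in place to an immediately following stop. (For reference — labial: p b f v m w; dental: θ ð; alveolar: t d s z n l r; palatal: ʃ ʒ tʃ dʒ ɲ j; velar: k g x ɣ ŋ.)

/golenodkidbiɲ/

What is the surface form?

/d/ before /k/ (velar) → [g]
/d/ before /b/ (labial) → [b]

[golenogkibbiɲ]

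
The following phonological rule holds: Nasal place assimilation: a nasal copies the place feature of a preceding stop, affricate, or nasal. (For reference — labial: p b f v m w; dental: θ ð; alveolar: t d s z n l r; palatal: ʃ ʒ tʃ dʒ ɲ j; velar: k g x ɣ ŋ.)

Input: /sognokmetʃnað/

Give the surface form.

/n/ after /g/ (velar) → [ŋ]
/m/ after /k/ (velar) → [ŋ]
/n/ after /tʃ/ (palatal) → [ɲ]

[sogŋokŋetʃɲað]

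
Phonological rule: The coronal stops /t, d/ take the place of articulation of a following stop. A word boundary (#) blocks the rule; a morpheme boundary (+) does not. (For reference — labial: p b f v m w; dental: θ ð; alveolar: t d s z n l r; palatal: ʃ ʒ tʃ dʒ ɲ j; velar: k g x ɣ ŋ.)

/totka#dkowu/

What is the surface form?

[tokka#gkowu]

/t/ before /k/ (velar) → [k]
/d/ before /k/ (velar) → [g]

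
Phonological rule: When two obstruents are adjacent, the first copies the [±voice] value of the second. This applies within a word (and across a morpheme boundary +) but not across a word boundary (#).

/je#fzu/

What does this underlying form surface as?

[je#vzu]

/f/ before /z/ (voiced) → [v]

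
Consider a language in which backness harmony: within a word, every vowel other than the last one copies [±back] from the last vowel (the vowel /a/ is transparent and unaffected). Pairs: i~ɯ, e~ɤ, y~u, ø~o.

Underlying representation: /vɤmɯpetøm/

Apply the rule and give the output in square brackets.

[vemipetøm]

/ɤ/ harmonizes with /ø/ ([-back]) → [e]
/ɯ/ harmonizes with /ø/ ([-back]) → [i]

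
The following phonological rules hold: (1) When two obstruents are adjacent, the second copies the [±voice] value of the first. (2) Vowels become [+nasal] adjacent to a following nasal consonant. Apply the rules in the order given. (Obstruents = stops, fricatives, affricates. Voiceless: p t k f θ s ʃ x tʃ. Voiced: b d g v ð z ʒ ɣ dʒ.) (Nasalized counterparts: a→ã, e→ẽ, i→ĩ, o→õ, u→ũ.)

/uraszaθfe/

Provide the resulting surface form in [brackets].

[urassaθfe]

Rule 1: /z/ after /s/ (voiceless) → [s]
After rule 1: urassaθfe
Rule 2: no segment meets the rule's conditions; no change.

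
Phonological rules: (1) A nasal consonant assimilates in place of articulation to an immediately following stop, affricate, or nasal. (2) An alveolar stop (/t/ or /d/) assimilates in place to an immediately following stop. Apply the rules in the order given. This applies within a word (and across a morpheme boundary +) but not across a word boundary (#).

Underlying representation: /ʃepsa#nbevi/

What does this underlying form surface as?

Rule 1: /n/ before /b/ (labial) → [m]
After rule 1: ʃepsa#mbevi
Rule 2: no segment meets the rule's conditions; no change.

[ʃepsa#mbevi]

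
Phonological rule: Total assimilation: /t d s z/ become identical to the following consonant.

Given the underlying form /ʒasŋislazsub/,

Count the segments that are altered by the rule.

3

/s/ before /ŋ/ → [ŋ] (total assimilation)
/s/ before /l/ → [l] (total assimilation)
/z/ before /s/ → [s] (total assimilation)
3 segments change.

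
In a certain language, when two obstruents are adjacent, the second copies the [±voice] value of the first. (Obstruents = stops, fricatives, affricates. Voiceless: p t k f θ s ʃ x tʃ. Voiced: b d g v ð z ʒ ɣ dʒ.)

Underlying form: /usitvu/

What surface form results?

[usitfu]

/v/ after /t/ (voiceless) → [f]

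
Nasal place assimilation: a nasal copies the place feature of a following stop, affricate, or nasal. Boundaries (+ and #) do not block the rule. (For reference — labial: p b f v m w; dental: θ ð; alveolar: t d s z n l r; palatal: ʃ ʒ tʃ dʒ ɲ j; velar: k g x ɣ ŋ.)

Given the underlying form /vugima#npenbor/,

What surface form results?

[vugima#mpembor]

/n/ before /p/ (labial) → [m]
/n/ before /b/ (labial) → [m]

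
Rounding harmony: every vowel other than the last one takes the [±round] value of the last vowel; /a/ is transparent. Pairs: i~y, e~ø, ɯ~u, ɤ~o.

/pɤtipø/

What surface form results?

[potypø]

/ɤ/ harmonizes with /ø/ ([+round]) → [o]
/i/ harmonizes with /ø/ ([+round]) → [y]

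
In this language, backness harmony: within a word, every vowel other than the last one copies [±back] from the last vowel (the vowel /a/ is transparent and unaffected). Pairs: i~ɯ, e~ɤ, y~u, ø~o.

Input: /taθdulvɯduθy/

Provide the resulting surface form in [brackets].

[taθdylvidyθy]

/u/ harmonizes with /y/ ([-back]) → [y]
/ɯ/ harmonizes with /y/ ([-back]) → [i]
/u/ harmonizes with /y/ ([-back]) → [y]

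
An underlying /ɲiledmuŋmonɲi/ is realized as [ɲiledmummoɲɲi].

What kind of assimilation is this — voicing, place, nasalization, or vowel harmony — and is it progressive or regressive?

/ŋ/→[m] /n/→[ɲ].
Each target copies a feature from the following segment, so the direction is regressive.

place assimilation, regressive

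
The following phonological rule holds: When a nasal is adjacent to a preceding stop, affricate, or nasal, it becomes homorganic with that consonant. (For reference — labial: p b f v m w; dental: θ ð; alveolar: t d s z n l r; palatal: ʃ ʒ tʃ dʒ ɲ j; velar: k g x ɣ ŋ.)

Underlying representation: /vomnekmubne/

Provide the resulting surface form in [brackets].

[vommekŋubme]

/n/ after /m/ (labial) → [m]
/m/ after /k/ (velar) → [ŋ]
/n/ after /b/ (labial) → [m]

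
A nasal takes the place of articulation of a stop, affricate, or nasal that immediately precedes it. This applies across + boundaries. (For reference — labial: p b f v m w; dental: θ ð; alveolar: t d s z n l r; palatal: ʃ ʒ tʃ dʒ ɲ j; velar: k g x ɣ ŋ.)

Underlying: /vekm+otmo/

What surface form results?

/m/ after /k/ (velar) → [ŋ]
/m/ after /t/ (alveolar) → [n]

[vekŋ+otno]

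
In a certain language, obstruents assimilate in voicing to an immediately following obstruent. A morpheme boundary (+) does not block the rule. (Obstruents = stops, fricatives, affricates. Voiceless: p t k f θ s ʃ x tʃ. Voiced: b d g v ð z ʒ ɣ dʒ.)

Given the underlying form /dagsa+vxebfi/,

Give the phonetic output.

[daksa+fxepfi]

/g/ before /s/ (voiceless) → [k]
/v/ before /x/ (voiceless) → [f]
/b/ before /f/ (voiceless) → [p]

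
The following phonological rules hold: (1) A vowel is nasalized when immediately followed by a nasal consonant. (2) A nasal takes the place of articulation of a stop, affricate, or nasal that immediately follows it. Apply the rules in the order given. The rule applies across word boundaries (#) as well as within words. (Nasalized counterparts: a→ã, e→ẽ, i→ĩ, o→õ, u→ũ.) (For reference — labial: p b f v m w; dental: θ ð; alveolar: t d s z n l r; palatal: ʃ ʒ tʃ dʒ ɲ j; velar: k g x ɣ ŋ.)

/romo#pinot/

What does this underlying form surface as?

Rule 1: /o/ before nasal /m/ → [õ]
Rule 1: /i/ before nasal /n/ → [ĩ]
After rule 1: rõmo#pĩnot
Rule 2: no segment meets the rule's conditions; no change.

[rõmo#pĩnot]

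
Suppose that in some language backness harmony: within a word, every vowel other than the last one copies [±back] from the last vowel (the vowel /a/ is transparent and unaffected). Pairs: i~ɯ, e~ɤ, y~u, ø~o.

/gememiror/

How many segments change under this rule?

/e/ harmonizes with /o/ ([+back]) → [ɤ]
/e/ harmonizes with /o/ ([+back]) → [ɤ]
/i/ harmonizes with /o/ ([+back]) → [ɯ]
3 segments change.

3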